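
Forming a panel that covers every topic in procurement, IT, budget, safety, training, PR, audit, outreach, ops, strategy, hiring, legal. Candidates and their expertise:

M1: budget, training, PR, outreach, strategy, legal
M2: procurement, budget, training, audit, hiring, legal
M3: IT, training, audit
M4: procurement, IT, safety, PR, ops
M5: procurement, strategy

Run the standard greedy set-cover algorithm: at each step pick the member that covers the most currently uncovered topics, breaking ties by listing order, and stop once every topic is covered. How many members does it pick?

3

Pick 1: M1 covers 6 new topics (budget, training, PR, outreach, strategy, legal).
Pick 2: M4 covers 4 new topics (procurement, IT, safety, ops).
Pick 3: M2 covers 2 new topics (audit, hiring).
Greedy uses 3 members.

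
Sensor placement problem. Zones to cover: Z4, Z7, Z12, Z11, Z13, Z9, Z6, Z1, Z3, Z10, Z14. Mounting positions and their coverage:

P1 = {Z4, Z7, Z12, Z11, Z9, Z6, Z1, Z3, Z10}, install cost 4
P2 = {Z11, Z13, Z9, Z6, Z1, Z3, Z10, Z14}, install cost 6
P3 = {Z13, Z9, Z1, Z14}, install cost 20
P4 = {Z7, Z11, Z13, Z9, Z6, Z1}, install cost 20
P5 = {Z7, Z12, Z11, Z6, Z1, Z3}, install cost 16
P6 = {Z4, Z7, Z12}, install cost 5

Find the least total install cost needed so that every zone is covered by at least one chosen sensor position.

P1, P2 cover every zone at install cost 4 + 6 = 10.
Any cover uses at least 2 sensor positions; among all covering selections none totals below 10.

10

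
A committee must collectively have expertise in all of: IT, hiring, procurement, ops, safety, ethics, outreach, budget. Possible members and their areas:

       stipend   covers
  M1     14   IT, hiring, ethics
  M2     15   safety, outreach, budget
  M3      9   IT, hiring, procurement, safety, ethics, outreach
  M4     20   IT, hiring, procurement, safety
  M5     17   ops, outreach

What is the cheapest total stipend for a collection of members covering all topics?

M2, M3, M5 cover every topic at stipend 15 + 9 + 17 = 41.
Any cover uses at least 3 members; among all covering selections none totals below 41.

41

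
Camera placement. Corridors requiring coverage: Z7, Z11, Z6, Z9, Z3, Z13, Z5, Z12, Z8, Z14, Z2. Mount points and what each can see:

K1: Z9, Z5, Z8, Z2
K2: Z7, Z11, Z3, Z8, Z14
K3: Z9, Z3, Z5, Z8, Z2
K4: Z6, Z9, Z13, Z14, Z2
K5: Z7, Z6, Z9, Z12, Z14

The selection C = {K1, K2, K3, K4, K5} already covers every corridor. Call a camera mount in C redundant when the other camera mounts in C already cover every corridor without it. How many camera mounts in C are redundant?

Drop K1: the rest still cover every corridor — redundant.
Drop K2: Z11 uncovered — not redundant.
Drop K3: the rest still cover every corridor — redundant.
Drop K4: Z13 uncovered — not redundant.
Drop K5: Z12 uncovered — not redundant.
2 redundant: K1, K3.

2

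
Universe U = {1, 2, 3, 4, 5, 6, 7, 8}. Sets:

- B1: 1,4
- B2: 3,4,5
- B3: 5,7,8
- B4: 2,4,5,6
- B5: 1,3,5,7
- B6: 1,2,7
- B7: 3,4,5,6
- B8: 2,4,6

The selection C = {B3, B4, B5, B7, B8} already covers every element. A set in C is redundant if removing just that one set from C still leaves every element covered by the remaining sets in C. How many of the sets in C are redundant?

3

Drop B3: 8 uncovered — not redundant.
Drop B4: the rest still cover every element — redundant.
Drop B5: 1 uncovered — not redundant.
Drop B7: the rest still cover every element — redundant.
Drop B8: the rest still cover every element — redundant.
3 redundant: B4, B7, B8.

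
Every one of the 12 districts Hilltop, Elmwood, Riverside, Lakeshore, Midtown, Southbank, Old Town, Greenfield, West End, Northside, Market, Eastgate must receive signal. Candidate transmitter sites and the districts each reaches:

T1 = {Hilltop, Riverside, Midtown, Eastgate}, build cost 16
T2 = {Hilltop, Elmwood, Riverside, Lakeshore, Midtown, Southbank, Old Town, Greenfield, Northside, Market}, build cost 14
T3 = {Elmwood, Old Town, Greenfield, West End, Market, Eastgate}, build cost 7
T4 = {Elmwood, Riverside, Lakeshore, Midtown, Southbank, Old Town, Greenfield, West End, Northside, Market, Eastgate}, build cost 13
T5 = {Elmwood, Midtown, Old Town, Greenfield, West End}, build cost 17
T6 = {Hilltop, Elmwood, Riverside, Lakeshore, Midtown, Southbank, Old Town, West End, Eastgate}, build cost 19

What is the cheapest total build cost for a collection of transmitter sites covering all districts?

T2, T3 cover every district at build cost 14 + 7 = 21.
Any cover uses at least 2 transmitter sites; among all covering selections none totals below 21.

21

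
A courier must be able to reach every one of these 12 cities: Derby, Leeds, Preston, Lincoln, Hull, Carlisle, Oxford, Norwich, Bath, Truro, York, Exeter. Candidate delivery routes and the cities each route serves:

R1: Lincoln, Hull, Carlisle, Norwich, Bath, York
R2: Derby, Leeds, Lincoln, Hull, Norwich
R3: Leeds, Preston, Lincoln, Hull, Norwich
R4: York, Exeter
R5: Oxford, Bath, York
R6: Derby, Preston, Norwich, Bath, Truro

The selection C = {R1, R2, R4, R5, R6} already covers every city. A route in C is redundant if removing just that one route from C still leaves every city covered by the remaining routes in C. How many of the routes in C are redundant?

0

Drop R1: Carlisle uncovered — not redundant.
Drop R2: Leeds uncovered — not redundant.
Drop R4: Exeter uncovered — not redundant.
Drop R5: Oxford uncovered — not redundant.
Drop R6: Preston, Truro uncovered — not redundant.
None of the routes in C is redundant.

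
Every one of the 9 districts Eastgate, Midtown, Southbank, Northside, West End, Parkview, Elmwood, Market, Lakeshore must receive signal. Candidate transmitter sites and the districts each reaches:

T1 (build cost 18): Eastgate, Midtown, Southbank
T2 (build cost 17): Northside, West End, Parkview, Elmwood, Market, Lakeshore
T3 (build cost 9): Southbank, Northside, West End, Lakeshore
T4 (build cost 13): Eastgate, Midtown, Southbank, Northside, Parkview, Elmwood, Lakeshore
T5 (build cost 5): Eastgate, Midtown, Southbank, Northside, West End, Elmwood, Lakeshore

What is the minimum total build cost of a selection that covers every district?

T2, T5 cover every district at build cost 17 + 5 = 22.
Any cover uses at least 2 transmitter sites; among all covering selections none totals below 22.

22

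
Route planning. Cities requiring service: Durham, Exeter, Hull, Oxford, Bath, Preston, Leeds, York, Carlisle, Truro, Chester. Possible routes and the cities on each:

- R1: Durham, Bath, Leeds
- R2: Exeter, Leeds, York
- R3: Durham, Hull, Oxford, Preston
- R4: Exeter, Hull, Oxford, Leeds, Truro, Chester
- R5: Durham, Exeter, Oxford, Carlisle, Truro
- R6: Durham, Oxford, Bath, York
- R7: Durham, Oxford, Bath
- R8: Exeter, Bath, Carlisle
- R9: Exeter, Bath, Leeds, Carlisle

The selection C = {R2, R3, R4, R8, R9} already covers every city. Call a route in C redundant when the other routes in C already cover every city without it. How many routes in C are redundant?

2

Drop R2: York uncovered — not redundant.
Drop R3: Durham, Preston uncovered — not redundant.
Drop R4: Truro, Chester uncovered — not redundant.
Drop R8: the rest still cover every city — redundant.
Drop R9: the rest still cover every city — redundant.
2 redundant: R8, R9.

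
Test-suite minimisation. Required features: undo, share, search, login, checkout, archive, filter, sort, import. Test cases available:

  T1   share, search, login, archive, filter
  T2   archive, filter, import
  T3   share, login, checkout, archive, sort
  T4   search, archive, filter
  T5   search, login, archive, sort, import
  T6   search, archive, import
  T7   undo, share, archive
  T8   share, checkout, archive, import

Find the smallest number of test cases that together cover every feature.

4

T1, T2, T3, T7 together cover {undo, share, search, login, checkout, archive, filter, sort, import} — every feature.
No 3 of the 8 test cases cover everything (all 56 triples fall short), so 4 is minimum.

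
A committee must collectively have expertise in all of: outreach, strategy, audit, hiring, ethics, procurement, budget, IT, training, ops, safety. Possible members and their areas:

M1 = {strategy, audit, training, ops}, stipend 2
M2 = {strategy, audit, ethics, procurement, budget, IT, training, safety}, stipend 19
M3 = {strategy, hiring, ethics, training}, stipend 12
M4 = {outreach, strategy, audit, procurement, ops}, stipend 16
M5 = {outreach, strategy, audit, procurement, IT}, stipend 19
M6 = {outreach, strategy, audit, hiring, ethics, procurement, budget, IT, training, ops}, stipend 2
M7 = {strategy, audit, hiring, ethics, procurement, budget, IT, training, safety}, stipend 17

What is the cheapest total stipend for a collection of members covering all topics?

19

M6, M7 cover every topic at stipend 2 + 17 = 19.
Any cover uses at least 2 members; among all covering selections none totals below 19.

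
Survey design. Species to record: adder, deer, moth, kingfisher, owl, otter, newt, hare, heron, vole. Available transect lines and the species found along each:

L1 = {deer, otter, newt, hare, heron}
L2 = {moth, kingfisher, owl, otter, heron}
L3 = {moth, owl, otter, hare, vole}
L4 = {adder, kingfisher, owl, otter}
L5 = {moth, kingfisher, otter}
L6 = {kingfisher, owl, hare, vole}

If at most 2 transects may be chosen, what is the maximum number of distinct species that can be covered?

Choosing L1, L2 covers {deer, moth, kingfisher, owl, otter, newt, hare, heron} — 8 species.
No choice of 2 transects does better; here adder, vole are left uncovered.

8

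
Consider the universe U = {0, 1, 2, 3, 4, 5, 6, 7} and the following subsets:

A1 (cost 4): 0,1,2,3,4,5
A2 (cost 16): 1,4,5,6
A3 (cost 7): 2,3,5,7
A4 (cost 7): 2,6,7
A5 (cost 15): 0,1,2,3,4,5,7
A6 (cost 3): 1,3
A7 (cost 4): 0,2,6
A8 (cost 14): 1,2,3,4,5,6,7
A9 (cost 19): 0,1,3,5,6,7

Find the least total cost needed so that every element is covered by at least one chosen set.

11

A1, A4 cover every element at cost 4 + 7 = 11.
Any cover uses at least 2 sets; among all covering selections none totals below 11.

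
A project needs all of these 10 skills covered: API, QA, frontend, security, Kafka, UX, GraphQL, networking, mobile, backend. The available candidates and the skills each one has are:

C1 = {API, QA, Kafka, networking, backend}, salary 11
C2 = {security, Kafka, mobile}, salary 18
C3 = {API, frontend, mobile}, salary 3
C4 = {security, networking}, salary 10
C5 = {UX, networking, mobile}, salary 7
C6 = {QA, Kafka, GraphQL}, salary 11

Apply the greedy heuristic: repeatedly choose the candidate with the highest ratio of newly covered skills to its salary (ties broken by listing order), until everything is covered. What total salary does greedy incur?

Pick 1: C3 adds 3 new (API, frontend, mobile) at salary 3 (ratio 3/3).
Pick 2: C1 adds 4 new (QA, Kafka, networking, backend) at salary 11 (ratio 4/11).
Pick 3: C5 adds 1 new (UX) at salary 7 (ratio 1/7).
Pick 4: C4 adds 1 new (security) at salary 10 (ratio 1/10).
Pick 5: C6 adds 1 new (GraphQL) at salary 11 (ratio 1/11).
Greedy total salary: 3 + 11 + 7 + 10 + 11 = 42.

42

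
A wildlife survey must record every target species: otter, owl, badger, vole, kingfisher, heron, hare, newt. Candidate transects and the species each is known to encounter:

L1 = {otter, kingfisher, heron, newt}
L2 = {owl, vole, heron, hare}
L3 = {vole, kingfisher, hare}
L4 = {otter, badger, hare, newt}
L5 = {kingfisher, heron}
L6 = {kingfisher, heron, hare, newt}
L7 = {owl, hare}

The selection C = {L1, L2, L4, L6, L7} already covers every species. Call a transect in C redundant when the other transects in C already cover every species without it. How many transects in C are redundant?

3

Drop L1: the rest still cover every species — redundant.
Drop L2: vole uncovered — not redundant.
Drop L4: badger uncovered — not redundant.
Drop L6: the rest still cover every species — redundant.
Drop L7: the rest still cover every species — redundant.
3 redundant: L1, L6, L7.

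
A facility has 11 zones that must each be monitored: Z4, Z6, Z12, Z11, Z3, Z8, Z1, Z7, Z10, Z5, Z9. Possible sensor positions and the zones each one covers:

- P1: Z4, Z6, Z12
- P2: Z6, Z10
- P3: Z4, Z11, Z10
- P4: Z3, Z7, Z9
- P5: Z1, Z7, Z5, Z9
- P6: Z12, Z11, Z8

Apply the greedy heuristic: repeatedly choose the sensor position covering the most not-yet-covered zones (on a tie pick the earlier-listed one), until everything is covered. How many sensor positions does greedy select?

5

Pick 1: P5 covers 4 new zones (Z1, Z7, Z5, Z9).
Pick 2: P1 covers 3 new zones (Z4, Z6, Z12).
Pick 3: P3 covers 2 new zones (Z11, Z10).
Pick 4: P4 covers 1 new zones (Z3).
Pick 5: P6 covers 1 new zones (Z8).
Greedy uses 5 sensor positions.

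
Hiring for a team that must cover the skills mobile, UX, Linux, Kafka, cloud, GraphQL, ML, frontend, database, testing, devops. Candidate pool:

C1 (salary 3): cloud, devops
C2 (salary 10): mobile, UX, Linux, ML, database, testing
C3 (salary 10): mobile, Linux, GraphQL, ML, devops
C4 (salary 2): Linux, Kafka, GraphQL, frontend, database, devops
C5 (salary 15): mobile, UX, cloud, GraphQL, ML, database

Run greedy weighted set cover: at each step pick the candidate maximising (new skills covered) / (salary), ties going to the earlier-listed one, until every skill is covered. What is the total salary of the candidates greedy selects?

15

Pick 1: C4 adds 6 new (Linux, Kafka, GraphQL, frontend, database, devops) at salary 2 (ratio 6/2).
Pick 2: C2 adds 4 new (mobile, UX, ML, testing) at salary 10 (ratio 4/10).
Pick 3: C1 adds 1 new (cloud) at salary 3 (ratio 1/3).
Greedy total salary: 2 + 10 + 3 = 15.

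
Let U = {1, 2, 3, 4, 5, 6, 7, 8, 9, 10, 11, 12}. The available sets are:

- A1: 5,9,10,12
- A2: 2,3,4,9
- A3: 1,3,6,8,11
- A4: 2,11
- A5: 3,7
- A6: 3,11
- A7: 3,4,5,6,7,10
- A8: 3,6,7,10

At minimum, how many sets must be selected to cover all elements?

4

A1, A2, A3, A5 together cover {1, 2, 3, 4, 5, 6, 7, 8, 9, 10, 11, 12} — every element.
No 3 of the 8 sets cover everything (all 56 triples fall short), so 4 is minimum.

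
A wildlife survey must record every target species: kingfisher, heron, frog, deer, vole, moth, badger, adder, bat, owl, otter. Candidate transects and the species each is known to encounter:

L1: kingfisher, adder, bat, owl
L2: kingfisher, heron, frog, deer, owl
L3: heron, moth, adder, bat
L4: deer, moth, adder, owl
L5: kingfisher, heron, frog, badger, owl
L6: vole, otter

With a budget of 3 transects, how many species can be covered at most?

10

Choosing L2, L3, L6 covers {kingfisher, heron, frog, deer, vole, moth, adder, bat, owl, otter} — 10 species.
No choice of 3 transects does better; here badger is left uncovered.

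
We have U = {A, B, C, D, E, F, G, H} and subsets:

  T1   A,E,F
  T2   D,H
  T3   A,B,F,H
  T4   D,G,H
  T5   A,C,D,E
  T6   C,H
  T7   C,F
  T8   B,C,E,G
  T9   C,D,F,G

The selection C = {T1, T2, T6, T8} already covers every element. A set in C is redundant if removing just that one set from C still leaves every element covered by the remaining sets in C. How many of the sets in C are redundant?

1

Drop T1: A, F uncovered — not redundant.
Drop T2: D uncovered — not redundant.
Drop T6: the rest still cover every element — redundant.
Drop T8: B, G uncovered — not redundant.
1 redundant: T6.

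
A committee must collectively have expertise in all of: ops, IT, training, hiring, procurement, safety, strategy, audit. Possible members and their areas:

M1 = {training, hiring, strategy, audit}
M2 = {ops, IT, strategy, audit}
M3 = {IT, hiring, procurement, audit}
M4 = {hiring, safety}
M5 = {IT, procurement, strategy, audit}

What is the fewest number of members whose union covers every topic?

M1, M2, M3, M4 together cover {ops, IT, training, hiring, procurement, safety, strategy, audit} — every topic.
No 3 of the 5 members cover everything (all 10 triples fall short), so 4 is minimum.

4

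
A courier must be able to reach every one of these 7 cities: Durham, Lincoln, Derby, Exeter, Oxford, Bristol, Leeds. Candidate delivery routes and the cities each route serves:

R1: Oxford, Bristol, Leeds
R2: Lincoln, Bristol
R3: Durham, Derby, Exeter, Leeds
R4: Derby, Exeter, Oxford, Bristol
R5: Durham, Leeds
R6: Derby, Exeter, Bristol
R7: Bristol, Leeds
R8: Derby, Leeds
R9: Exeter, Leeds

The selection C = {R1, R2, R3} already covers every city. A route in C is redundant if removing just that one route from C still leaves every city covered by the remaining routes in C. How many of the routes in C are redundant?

Drop R1: Oxford uncovered — not redundant.
Drop R2: Lincoln uncovered — not redundant.
Drop R3: Durham, Derby, Exeter uncovered — not redundant.
None of the routes in C is redundant.

0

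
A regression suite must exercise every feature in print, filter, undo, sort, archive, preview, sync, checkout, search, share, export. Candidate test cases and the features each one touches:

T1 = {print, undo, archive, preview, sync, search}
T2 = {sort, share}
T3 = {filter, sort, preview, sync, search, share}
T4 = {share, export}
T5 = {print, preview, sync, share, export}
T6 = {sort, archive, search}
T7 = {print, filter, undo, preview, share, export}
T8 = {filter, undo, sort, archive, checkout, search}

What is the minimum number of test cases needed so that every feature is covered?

T5, T8 together cover {print, filter, undo, sort, archive, preview, sync, checkout, search, share, export} — every feature.
No single test case contains all 11 features, so 2 is optimal.
Greedy (largest uncovered first) would take T1, T3, T4, T8 — 4 test cases — but 2 suffice.

2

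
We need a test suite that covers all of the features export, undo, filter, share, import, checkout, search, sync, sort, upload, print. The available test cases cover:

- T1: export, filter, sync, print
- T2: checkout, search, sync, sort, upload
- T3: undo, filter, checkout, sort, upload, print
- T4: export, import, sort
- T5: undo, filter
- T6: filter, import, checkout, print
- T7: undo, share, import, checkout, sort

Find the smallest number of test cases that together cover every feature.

T1, T2, T7 together cover {export, undo, filter, share, import, checkout, search, sync, sort, upload, print} — every feature.
No 2 of the 7 test cases cover everything (all 21 pairs fall short), so 3 is minimum.
Greedy (largest uncovered first) would take T3, T1, T7, T2 — 4 test cases — but 3 suffice.

3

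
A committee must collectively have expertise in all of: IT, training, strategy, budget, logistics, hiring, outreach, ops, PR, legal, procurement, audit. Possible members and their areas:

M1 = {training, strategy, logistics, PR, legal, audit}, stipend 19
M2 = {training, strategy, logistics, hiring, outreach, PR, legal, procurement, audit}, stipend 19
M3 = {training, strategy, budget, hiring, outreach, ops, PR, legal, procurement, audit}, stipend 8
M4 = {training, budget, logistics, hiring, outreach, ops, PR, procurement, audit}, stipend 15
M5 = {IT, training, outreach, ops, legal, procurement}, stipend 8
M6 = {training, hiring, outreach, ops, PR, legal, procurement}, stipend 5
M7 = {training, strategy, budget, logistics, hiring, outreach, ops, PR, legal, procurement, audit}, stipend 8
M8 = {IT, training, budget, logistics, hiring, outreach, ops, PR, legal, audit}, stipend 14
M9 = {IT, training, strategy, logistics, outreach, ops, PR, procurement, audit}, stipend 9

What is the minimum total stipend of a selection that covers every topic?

M5, M7 cover every topic at stipend 8 + 8 = 16.
Any cover uses at least 2 members; among all covering selections none totals below 16.
Greedy by coverage-per-stipend would pick M6, M7, M5 for 21 — worse than the optimum 16.

16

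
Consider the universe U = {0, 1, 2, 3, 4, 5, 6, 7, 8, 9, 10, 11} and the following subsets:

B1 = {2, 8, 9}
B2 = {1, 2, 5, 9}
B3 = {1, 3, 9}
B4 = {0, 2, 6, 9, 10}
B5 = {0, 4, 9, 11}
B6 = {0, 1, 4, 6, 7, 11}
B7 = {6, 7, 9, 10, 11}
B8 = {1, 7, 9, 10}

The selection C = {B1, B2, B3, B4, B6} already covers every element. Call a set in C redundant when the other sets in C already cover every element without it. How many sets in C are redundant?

0

Drop B1: 8 uncovered — not redundant.
Drop B2: 5 uncovered — not redundant.
Drop B3: 3 uncovered — not redundant.
Drop B4: 10 uncovered — not redundant.
Drop B6: 4, 7, 11 uncovered — not redundant.
None of the sets in C is redundant.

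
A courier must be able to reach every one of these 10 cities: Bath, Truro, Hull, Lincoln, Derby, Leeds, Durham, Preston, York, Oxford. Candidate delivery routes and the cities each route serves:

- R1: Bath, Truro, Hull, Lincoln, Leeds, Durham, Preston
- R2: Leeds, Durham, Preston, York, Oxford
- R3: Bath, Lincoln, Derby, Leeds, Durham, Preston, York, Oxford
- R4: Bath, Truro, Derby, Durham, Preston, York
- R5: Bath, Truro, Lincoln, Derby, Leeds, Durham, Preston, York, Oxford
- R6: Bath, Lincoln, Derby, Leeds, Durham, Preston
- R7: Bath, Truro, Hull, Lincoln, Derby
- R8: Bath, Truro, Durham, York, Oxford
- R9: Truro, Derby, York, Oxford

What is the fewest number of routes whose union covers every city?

2

R1, R3 together cover {Bath, Truro, Hull, Lincoln, Derby, Leeds, Durham, Preston, York, Oxford} — every city.
No single route contains all 10 cities, so 2 is optimal.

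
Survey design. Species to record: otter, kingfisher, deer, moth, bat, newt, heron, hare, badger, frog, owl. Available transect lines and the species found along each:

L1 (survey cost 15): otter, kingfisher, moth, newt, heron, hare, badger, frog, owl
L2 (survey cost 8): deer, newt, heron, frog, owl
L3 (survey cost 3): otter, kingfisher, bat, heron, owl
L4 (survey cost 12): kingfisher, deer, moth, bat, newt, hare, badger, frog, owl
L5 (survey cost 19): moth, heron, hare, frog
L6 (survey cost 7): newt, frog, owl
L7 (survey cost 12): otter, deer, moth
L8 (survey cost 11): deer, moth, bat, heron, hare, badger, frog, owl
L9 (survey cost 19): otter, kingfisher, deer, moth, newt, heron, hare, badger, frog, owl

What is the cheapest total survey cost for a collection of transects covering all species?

15

L3, L4 cover every species at survey cost 3 + 12 = 15.
Any cover uses at least 2 transects; among all covering selections none totals below 15.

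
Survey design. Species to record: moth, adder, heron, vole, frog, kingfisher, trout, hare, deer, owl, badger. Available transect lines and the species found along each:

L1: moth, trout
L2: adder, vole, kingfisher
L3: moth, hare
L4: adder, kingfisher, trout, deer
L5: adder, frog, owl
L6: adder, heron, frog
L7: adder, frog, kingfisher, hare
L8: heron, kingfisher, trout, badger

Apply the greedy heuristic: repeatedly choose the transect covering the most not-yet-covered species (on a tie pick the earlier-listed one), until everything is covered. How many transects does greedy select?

5

Pick 1: L4 covers 4 new species (adder, kingfisher, trout, deer).
Pick 2: L3 covers 2 new species (moth, hare).
Pick 3: L5 covers 2 new species (frog, owl).
Pick 4: L8 covers 2 new species (heron, badger).
Pick 5: L2 covers 1 new species (vole).
Greedy uses 5 transects.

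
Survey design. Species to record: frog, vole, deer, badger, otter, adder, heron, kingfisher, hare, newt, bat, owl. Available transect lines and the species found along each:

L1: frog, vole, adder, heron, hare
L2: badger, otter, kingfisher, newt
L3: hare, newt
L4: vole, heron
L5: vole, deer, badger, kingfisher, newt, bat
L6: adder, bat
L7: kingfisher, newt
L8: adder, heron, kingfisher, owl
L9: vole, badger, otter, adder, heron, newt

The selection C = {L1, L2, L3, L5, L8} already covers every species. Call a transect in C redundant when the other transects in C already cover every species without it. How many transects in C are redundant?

Drop L1: frog uncovered — not redundant.
Drop L2: otter uncovered — not redundant.
Drop L3: the rest still cover every species — redundant.
Drop L5: deer, bat uncovered — not redundant.
Drop L8: owl uncovered — not redundant.
1 redundant: L3.

1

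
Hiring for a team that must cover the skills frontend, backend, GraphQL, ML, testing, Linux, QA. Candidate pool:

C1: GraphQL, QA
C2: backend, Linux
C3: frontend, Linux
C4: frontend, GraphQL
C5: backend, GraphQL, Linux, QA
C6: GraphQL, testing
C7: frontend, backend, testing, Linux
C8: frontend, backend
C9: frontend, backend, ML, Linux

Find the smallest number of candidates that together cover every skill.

3

C1, C6, C9 together cover {frontend, backend, GraphQL, ML, testing, Linux, QA} — every skill.
No 2 of the 9 candidates cover everything (all 36 pairs fall short), so 3 is minimum.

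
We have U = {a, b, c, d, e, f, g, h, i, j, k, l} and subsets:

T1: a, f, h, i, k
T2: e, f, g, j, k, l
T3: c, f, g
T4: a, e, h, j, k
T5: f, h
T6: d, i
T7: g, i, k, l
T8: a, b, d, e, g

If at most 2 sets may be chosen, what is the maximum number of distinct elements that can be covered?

Choosing T1, T2 covers {a, e, f, g, h, i, j, k, l} — 9 elements.
No choice of 2 sets does better; here b, c, d are left uncovered.

9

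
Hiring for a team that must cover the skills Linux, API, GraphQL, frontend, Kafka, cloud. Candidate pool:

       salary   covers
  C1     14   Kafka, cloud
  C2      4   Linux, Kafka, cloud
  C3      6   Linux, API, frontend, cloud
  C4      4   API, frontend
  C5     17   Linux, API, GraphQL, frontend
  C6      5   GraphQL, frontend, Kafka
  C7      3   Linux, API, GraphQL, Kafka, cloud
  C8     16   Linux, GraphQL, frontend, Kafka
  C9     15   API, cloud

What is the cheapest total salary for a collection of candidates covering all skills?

C4, C7 cover every skill at salary 4 + 3 = 7.
Any cover uses at least 2 candidates; among all covering selections none totals below 7.

7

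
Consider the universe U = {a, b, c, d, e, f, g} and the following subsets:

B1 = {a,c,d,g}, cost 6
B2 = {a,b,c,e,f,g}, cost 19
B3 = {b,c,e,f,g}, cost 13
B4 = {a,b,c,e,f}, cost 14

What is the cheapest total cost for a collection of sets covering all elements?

19

B1, B3 cover every element at cost 6 + 13 = 19.
Any cover uses at least 2 sets; among all covering selections none totals below 19.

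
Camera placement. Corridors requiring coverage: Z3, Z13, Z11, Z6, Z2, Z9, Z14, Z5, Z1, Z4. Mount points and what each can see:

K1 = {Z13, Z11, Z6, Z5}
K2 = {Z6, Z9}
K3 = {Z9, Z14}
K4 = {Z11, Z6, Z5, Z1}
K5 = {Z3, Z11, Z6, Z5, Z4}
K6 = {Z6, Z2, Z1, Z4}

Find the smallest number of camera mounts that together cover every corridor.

4

K1, K3, K5, K6 together cover {Z3, Z13, Z11, Z6, Z2, Z9, Z14, Z5, Z1, Z4} — every corridor.
No 3 of the 6 camera mounts cover everything (all 20 triples fall short), so 4 is minimum.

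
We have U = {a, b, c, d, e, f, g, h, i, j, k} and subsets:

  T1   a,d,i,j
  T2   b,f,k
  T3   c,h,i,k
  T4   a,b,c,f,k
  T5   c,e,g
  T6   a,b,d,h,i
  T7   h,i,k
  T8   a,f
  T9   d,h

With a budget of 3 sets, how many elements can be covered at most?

Choosing T1, T2, T5 covers {a, b, c, d, e, f, g, i, j, k} — 10 elements.
No choice of 3 sets does better; here h is left uncovered.

10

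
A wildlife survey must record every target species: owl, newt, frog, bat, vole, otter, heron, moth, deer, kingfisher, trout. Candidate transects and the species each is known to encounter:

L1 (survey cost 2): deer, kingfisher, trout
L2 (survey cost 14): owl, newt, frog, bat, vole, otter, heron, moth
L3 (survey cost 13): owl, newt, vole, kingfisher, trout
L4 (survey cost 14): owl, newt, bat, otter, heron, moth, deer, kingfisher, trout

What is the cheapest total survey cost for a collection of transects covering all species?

L1, L2 cover every species at survey cost 2 + 14 = 16.
Any cover uses at least 2 transects; among all covering selections none totals below 16.

16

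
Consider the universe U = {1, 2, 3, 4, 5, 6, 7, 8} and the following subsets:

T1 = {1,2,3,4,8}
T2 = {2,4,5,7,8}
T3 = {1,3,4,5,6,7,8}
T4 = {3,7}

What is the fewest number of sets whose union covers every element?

T1, T3 together cover {1, 2, 3, 4, 5, 6, 7, 8} — every element.
No single set contains all 8 elements, so 2 is optimal.

2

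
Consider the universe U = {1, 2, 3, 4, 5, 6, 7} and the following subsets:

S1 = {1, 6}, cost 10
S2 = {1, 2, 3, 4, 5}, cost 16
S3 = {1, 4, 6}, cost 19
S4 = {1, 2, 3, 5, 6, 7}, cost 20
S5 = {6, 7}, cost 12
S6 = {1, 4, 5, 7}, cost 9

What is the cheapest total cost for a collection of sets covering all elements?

S2, S5 cover every element at cost 16 + 12 = 28.
Any cover uses at least 2 sets; among all covering selections none totals below 28.
Greedy by coverage-per-cost would pick S6, S4 for 29 — worse than the optimum 28.

28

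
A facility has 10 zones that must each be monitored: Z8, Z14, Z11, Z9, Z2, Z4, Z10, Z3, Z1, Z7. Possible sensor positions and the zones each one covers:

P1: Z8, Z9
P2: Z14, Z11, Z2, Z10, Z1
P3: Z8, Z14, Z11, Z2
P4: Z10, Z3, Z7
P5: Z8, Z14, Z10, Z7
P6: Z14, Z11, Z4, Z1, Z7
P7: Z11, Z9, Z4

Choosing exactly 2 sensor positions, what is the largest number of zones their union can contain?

Choosing P1, P2 covers {Z8, Z14, Z11, Z9, Z2, Z10, Z1} — 7 zones.
No choice of 2 sensor positions does better; here Z4, Z3, Z7 are left uncovered.

7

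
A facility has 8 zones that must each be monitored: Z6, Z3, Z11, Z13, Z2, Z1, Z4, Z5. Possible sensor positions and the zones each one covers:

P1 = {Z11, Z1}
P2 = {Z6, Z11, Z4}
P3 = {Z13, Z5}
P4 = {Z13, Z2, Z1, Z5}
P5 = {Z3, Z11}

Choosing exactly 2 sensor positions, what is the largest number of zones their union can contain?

7

Choosing P2, P4 covers {Z6, Z11, Z13, Z2, Z1, Z4, Z5} — 7 zones.
No choice of 2 sensor positions does better; here Z3 is left uncovered.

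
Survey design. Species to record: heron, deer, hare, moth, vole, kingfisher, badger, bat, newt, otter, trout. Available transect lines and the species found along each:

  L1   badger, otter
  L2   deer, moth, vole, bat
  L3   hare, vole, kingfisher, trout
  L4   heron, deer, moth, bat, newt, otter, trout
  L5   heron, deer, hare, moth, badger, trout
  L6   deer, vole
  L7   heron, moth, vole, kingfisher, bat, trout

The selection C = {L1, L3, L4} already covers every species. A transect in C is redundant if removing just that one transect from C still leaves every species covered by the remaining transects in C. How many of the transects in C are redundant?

Drop L1: badger uncovered — not redundant.
Drop L3: hare, vole, kingfisher uncovered — not redundant.
Drop L4: heron, deer, moth, bat, … uncovered — not redundant.
None of the transects in C is redundant.

0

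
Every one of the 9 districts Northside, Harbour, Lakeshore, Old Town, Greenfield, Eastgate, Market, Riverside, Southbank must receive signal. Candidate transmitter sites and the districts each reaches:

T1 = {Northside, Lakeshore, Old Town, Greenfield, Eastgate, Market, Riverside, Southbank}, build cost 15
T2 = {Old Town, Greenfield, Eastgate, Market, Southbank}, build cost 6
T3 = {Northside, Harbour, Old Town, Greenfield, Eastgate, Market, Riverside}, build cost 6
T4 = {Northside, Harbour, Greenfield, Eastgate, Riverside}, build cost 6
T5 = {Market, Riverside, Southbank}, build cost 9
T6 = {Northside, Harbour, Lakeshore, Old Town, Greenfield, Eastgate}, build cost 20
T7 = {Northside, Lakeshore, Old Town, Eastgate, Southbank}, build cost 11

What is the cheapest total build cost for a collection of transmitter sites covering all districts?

17

T3, T7 cover every district at build cost 6 + 11 = 17.
Any cover uses at least 2 transmitter sites; among all covering selections none totals below 17.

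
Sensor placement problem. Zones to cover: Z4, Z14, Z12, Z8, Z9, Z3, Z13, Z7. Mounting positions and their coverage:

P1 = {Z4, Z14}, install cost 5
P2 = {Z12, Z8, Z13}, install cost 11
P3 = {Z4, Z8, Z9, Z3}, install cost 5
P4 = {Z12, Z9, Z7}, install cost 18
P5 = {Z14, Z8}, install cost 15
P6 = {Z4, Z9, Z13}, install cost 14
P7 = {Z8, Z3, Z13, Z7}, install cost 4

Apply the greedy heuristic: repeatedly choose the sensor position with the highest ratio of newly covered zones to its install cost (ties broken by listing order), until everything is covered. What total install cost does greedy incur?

25

Pick 1: P7 adds 4 new (Z8, Z3, Z13, Z7) at install cost 4 (ratio 4/4).
Pick 2: P1 adds 2 new (Z4, Z14) at install cost 5 (ratio 2/5).
Pick 3: P3 adds 1 new (Z9) at install cost 5 (ratio 1/5).
Pick 4: P2 adds 1 new (Z12) at install cost 11 (ratio 1/11).
Greedy total install cost: 4 + 5 + 5 + 11 = 25.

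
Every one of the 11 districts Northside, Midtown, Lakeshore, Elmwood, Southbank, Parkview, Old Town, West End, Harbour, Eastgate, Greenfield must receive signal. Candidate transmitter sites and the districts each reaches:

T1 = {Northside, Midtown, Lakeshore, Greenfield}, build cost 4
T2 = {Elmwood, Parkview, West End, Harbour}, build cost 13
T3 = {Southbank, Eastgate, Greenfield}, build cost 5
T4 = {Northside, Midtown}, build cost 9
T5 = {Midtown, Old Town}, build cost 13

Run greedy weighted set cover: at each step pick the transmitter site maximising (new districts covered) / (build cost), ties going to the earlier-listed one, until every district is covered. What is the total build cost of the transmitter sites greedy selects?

Pick 1: T1 adds 4 new (Northside, Midtown, Lakeshore, Greenfield) at build cost 4 (ratio 4/4).
Pick 2: T3 adds 2 new (Southbank, Eastgate) at build cost 5 (ratio 2/5).
Pick 3: T2 adds 4 new (Elmwood, Parkview, West End, Harbour) at build cost 13 (ratio 4/13).
Pick 4: T5 adds 1 new (Old Town) at build cost 13 (ratio 1/13).
Greedy total build cost: 4 + 5 + 13 + 13 = 35.

35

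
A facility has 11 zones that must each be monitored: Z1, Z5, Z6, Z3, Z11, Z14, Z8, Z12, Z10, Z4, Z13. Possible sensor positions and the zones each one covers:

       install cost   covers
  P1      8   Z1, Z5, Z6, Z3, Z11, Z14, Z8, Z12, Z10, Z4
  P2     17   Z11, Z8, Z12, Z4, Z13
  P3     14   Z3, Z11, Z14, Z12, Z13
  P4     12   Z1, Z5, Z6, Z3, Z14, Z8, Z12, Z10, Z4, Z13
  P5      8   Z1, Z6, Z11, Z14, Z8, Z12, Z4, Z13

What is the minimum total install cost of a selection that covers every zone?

16

P1, P5 cover every zone at install cost 8 + 8 = 16.
Any cover uses at least 2 sensor positions; among all covering selections none totals below 16.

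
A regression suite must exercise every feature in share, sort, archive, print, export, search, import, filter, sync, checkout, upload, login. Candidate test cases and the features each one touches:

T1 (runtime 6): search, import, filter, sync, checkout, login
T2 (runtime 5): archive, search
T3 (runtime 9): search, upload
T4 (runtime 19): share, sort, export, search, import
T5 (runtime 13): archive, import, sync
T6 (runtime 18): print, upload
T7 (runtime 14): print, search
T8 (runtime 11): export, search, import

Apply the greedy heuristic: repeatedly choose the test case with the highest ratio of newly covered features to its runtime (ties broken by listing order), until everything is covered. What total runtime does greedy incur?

Pick 1: T1 adds 6 new (search, import, filter, sync, checkout, login) at runtime 6 (ratio 6/6).
Pick 2: T2 adds 1 new (archive) at runtime 5 (ratio 1/5).
Pick 3: T4 adds 3 new (share, sort, export) at runtime 19 (ratio 3/19).
Pick 4: T3 adds 1 new (upload) at runtime 9 (ratio 1/9).
Pick 5: T7 adds 1 new (print) at runtime 14 (ratio 1/14).
Greedy total runtime: 6 + 5 + 19 + 9 + 14 = 53. (The true optimum is 48, so greedy overshoots here.)

53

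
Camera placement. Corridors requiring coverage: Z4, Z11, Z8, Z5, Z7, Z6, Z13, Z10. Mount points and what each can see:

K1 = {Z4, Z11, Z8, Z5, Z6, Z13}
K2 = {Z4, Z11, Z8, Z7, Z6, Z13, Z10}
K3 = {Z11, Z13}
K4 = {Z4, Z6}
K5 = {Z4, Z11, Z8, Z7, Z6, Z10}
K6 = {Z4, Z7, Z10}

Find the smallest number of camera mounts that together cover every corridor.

2

K1, K2 together cover {Z4, Z11, Z8, Z5, Z7, Z6, Z13, Z10} — every corridor.
No single camera mount contains all 8 corridors, so 2 is optimal.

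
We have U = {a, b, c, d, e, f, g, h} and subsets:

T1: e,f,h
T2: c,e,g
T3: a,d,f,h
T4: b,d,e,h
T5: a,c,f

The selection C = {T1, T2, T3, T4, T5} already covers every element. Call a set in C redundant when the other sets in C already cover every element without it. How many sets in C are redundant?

Drop T1: the rest still cover every element — redundant.
Drop T2: g uncovered — not redundant.
Drop T3: the rest still cover every element — redundant.
Drop T4: b uncovered — not redundant.
Drop T5: the rest still cover every element — redundant.
3 redundant: T1, T3, T5.

3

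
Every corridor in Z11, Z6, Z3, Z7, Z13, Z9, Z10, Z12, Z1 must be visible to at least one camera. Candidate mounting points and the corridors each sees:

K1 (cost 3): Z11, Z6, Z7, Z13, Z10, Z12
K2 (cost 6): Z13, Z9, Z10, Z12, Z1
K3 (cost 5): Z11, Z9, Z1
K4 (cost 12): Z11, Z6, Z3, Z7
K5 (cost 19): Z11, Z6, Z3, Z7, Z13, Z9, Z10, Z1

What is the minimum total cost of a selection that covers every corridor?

K2, K4 cover every corridor at cost 6 + 12 = 18.
Any cover uses at least 2 camera mounts; among all covering selections none totals below 18.
Greedy by coverage-per-cost would pick K1, K3, K4 for 20 — worse than the optimum 18.

18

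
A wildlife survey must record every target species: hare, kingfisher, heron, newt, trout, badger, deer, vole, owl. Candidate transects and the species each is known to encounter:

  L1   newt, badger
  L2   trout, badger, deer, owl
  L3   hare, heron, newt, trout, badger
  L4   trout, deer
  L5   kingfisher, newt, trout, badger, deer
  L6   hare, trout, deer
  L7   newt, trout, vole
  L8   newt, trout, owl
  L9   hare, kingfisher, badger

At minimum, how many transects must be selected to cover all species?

4

L2, L3, L5, L7 together cover {hare, kingfisher, heron, newt, trout, badger, deer, vole, owl} — every species.
No 3 of the 9 transects cover everything (all 84 triples fall short), so 4 is minimum.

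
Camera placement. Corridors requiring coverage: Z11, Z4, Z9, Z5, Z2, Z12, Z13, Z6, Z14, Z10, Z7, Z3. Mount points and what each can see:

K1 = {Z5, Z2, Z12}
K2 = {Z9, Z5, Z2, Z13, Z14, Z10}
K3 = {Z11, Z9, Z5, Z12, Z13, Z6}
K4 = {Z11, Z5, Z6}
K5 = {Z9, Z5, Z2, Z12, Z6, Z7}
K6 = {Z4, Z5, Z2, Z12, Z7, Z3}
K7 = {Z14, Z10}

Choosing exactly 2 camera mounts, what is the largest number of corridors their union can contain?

10

Choosing K2, K6 covers {Z4, Z9, Z5, Z2, Z12, Z13, Z14, Z10, Z7, Z3} — 10 corridors.
No choice of 2 camera mounts does better; here Z11, Z6 are left uncovered.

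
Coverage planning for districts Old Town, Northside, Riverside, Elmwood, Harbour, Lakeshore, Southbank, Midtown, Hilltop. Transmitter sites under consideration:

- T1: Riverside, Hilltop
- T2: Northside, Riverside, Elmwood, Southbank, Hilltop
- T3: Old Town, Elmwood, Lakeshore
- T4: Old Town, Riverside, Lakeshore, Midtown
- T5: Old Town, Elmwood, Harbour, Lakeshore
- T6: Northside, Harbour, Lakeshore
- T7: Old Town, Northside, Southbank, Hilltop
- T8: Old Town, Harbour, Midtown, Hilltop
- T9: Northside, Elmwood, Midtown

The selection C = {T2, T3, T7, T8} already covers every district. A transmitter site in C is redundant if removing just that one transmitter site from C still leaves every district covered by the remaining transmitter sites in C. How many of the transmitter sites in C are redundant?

Drop T2: Riverside uncovered — not redundant.
Drop T3: Lakeshore uncovered — not redundant.
Drop T7: the rest still cover every district — redundant.
Drop T8: Harbour, Midtown uncovered — not redundant.
1 redundant: T7.

1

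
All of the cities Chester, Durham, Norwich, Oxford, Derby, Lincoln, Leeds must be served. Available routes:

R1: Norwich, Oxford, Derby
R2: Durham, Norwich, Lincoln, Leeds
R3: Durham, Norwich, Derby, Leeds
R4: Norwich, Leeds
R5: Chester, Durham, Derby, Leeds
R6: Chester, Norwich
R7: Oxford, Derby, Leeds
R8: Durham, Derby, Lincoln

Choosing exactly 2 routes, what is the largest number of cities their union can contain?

Choosing R1, R2 covers {Durham, Norwich, Oxford, Derby, Lincoln, Leeds} — 6 cities.
No choice of 2 routes does better; here Chester is left uncovered.

6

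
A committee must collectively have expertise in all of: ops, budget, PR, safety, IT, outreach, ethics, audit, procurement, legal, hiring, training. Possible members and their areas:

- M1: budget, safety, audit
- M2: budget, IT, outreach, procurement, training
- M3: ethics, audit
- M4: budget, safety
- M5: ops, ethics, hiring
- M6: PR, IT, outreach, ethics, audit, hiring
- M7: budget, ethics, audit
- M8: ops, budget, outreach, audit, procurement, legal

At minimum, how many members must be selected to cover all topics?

4

M1, M2, M6, M8 together cover {ops, budget, PR, safety, IT, outreach, ethics, audit, procurement, legal, hiring, training} — every topic.
No 3 of the 8 members cover everything (all 56 triples fall short), so 4 is minimum.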